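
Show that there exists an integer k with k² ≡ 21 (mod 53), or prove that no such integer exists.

No, no such integer exists.

53 is prime, so by Euler's criterion 21 is a square mod 53 iff 21^((53−1)/2) = 21^26 ≡ 1 (mod 53).
Repeated squaring mod 53: 21^2 = 441 ≡ 17; 21^4 ≡ 17² = 289 ≡ 24; 21^8 ≡ 24² = 576 ≡ 46; 21^16 ≡ 46² = 2116 ≡ 49.
Since 26 = 16 + 8 + 2, 21^26 ≡ 49 · 46 · 17; multiplying out mod 53: 49·46 = 2254 ≡ 28, then 28·17 = 476 ≡ 52. Thus 21^26 ≡ 52 ≡ −1 (mod 53).
The value −1 means 21 is a non-residue modulo 53, so k² ≡ 21 (mod 53) is impossible.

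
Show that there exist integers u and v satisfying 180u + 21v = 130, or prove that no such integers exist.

Both 180 and 21 are divisible by gcd(180, 21) = 3, hence so is any combination 180u + 21v.
But 130 is not a multiple of 3 (it leaves remainder 1).
Therefore 180u + 21v = 130 has no solution in integers.

There are no such integers.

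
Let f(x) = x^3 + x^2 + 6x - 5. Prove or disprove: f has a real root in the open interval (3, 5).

f(3) = 49 and f(5) = 175, both positive.
The derivative f'(x) = 3x^2 + 2x + 6 is a quadratic with discriminant 2² − 4·3·6 = -68 < 0; it never vanishes, so it is always positive (sign of the leading coefficient).
Hence f is strictly increasing on ℝ, and in particular on [3, 5]. A strictly monotone function with same-sign endpoint values stays positive on the whole interval, so f has no zero in (3, 5).

No such root exists.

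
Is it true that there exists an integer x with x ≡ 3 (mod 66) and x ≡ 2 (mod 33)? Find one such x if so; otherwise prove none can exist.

Reduce both congruences modulo 33, which divides 66 and 33: they say x ≡ 3 (mod 33) and x ≡ 2 (mod 33).
These are incompatible: 3 − 2 = 1 is not divisible by 33.
So no integer satisfies both congruences.

There is no such integer.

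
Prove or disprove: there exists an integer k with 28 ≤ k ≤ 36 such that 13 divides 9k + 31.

No such integer k in that range exists.

For k = 28, 29, …, 36 the values of 9k + 31 modulo 13 are 10, 6, 2, 11, 7, 3, 12, 8, 4 respectively.
None is 0, so 13 never divides 9k + 31 on this range.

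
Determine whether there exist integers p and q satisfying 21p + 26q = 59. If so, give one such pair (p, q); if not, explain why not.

21 and 26 are coprime, so 21p + 26q ranges over all of ℤ.
Euclidean algorithm: 26 = 1·21 + 5, 21 = 4·5 + 1, 5 = 5·1 + 0.
Back-substituting, 1 = 21 − 4·5 = 21 − 4·(26 − 1·21) = −4·26 + 5·21; that is, 21·5 + 26·(-4) = 1.
Scaling by 59 gives the particular solution (p, q) = (295, -236).
Subtracting 11·26 from p and adding 11·21 to q gives the tidier solution (9, -5).
Check: 21·9 + 26·(-5) = 189 − 130 = 59. ✓

p = 9, q = -5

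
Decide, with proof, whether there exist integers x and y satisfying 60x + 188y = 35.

There are no such integers.

Both 60 and 188 are divisible by gcd(60, 188) = 4, hence so is any combination 60x + 188y.
However 35 leaves remainder 3 on division by 4.
Therefore 60x + 188y = 35 has no solution in integers.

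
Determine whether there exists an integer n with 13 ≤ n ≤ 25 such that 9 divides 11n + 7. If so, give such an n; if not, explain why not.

Try n = 19: 11·19 + 7 = 216 = 24·9, which is divisible by 9.

n = 19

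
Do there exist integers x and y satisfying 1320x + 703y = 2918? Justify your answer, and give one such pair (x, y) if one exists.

1320 and 703 are coprime, so 1320x + 703y ranges over all of ℤ.
Euclidean algorithm: 1320 = 1·703 + 617, 703 = 1·617 + 86, 617 = 7·86 + 15, 86 = 5·15 + 11, 15 = 1·11 + 4, 11 = 2·4 + 3, 4 = 1·3 + 1, 3 = 3·1 + 0.
Unwinding: 1 = 4 − 1·3 = 4 − (11 − 2·4) = −11 + 3·4 = −11 + 3·(15 − 1·11) = 3·15 − 4·11 = 3·15 − 4·(86 − 5·15) = −4·86 + 23·15 = −4·86 + 23·(617 − 7·86) = 23·617 − 165·86 = 23·617 − 165·(703 − 1·617) = −165·703 + 188·617 = −165·703 + 188·(1320 − 1·703) = 188·1320 − 353·703, i.e. 1320·188 + 703·(-353) = 1.
Multiplying through by 2918: x = 188·2918 = 548584, y = (-353)·2918 = -1030054 is a solution.
Subtracting 780·703 from x and adding 780·1320 to y gives the tidier solution (244, -454).
Indeed 1320·244 + 703·(-454) = 322080 − 319162 = 2918.

x = 244, y = -454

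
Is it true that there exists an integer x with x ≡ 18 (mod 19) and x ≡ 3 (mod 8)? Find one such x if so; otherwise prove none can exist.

x = 75

The moduli 19 and 8 are coprime, so by the Chinese Remainder Theorem a unique solution modulo 152 exists.
Write x = 18 + 19t and require 18 + 19t ≡ 3 (mod 8), i.e. 19t ≡ 1 (mod 8).
19 ≡ 3 (mod 8), so this reads 3t ≡ 1 (mod 8). Note 3·3 = 9 ≡ 1 (mod 8) (as 9 − 1 = 1·8), so 3⁻¹ ≡ 3.
Multiplying by 3: t ≡ 3·1 = 3 (mod 8).
Taking t = 3 gives x = 18 + 19·3 = 75.
Check: 75 mod 19 = 18, 75 mod 8 = 3. ✓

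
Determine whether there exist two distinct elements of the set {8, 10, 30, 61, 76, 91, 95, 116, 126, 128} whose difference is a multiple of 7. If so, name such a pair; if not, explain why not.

30 and 128 are such a pair.

Reduce each element mod 7: 8↦1, 10↦3, 30↦2, 61↦5, 76↦6, 91↦0, 95↦4, 116↦4, 126↦0, 128↦2. The residue 2 repeats (at 30 and 128), and 128 − 30 = 98 = 14·7.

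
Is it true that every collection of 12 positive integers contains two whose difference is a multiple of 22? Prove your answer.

Take the 12 consecutive integers 27, 28, …, 38: their residues mod 22 are all distinct because 12 ≤ 22.
The differences between them range over 1, …, 11, none of which is divisible by 22.

No; for instance {27, 28, 29, 30, 31, 32, 33, 34, 35, 36, 37, 38} is a counterexample.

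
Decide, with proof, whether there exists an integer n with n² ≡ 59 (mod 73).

No, no such integer exists.

Apply Euler's criterion with the prime 73: 59 is a quadratic residue iff 59^36 ≡ 1 (mod 73), and a non-residue iff it is ≡ −1.
Repeated squaring mod 73: 59^2 = 3481 ≡ 50; 59^4 ≡ 50² = 2500 ≡ 18; 59^8 ≡ 18² = 324 ≡ 32; 59^16 ≡ 32² = 1024 ≡ 2; 59^32 ≡ 2² = 4 ≡ 4.
Since 36 = 32 + 4, 59^36 ≡ 4 · 18; multiplying out mod 73: 4·18 = 72 ≡ 72. Thus 59^36 ≡ 72 ≡ −1 (mod 73).
By Euler's criterion 59 is a quadratic non-residue mod 73: no n satisfies n² ≡ 59 (mod 73).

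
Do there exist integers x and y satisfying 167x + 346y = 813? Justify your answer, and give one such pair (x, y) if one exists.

Since gcd(167, 346) = 1, every integer is an integer combination of 167 and 346.
Dividing repeatedly: 346 = 2·167 + 12, 167 = 13·12 + 11, 12 = 1·11 + 1, 11 = 11·1 + 0.
Unwinding: 1 = 12 − 1·11 = 12 − (167 − 13·12) = −167 + 14·12 = −167 + 14·(346 − 2·167) = 14·346 − 29·167, i.e. 167·(-29) + 346·14 = 1.
Multiplying through by 813: x = (-29)·813 = -23577, y = 14·813 = 11382 is a solution.
The general solution is x = -23577 + 346k, y = 11382 − 167k; taking k = 69 gives the smaller pair x = 297, y = -141.
Check: 167·297 + 346·(-141) = 49599 − 48786 = 813. ✓

x = 297, y = -141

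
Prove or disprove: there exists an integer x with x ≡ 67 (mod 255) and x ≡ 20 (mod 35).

Reduce both congruences modulo 5, which divides 255 and 35: they say x ≡ 67 (mod 5) and x ≡ 20 (mod 5).
These are incompatible: 67 − 20 = 47 is not divisible by 5.
Hence the system has no solution.

No, no such integer exists.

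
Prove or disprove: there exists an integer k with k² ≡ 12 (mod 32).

No such integer exists.

Since 16 ∣ 32, a solution of k² ≡ 12 (mod 32) would also satisfy k² ≡ 12 (mod 16).
Squares mod 16 repeat after k = 8 (as (−k)² = k²); for k = 0..8 they are 0, 1, 4, 9, 0, 9, 4, 1, 0.
The set of squares mod 16 is therefore {0, 1, 4, 9}, which does not contain 12.
Hence no integer k has k² ≡ 12 (mod 32).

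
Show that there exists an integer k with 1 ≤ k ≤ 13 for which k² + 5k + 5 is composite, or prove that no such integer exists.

At k = 5: 5² + 5·5 + 5 = 55 = 5·11, which is composite.

k = 5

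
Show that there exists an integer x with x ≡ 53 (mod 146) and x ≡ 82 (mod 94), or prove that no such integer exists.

gcd(146, 94) = 2. If x ≡ 53 (mod 146) and x ≡ 82 (mod 94), then x ≡ 53 (mod 2) and x ≡ 82 (mod 2).
However 53 ≡ 1 and 82 ≡ 0 (mod 2), and 1 ≠ 0.
Hence the system has no solution.

There is no such integer.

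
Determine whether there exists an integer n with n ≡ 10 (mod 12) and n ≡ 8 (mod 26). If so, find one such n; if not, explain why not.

The moduli are not coprime: gcd(12, 26) = 2. Compatibility requires 2 ∣ (8 − 10) = -2, which holds, so solutions exist.
List candidates n ≡ 10 (mod 12): 10, 22, 34. Modulo 26 these are 10, 22, 8; 34 gives 8 as required.
Verify: 34 = 2·12 + 10 and 34 = 1·26 + 8. ✓

n = 34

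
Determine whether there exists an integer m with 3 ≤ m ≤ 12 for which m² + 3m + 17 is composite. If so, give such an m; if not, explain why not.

m = 7

At m = 7: 7² + 3·7 + 17 = 87 = 3·29, which is composite.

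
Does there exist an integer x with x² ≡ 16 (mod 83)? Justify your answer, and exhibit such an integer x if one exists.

Take x = 4. Then 4² = 16, and since 0 ≤ 16 < 83 this is already reduced: 4² ≡ 16 (mod 83).

x = 4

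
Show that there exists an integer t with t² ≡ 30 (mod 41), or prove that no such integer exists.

No, no such integer exists.

41 is prime, so by Euler's criterion 30 is a square mod 41 iff 30^((41−1)/2) = 30^20 ≡ 1 (mod 41).
Repeated squaring mod 41: 30^2 = 900 ≡ 39; 30^4 ≡ 39² = 1521 ≡ 4; 30^8 ≡ 4² = 16 ≡ 16; 30^16 ≡ 16² = 256 ≡ 10.
Since 20 = 16 + 4, 30^20 ≡ 10 · 4; multiplying out mod 41: 10·4 = 40 ≡ 40. Thus 30^20 ≡ 40 ≡ −1 (mod 41).
The value −1 means 30 is a non-residue modulo 41, so t² ≡ 30 (mod 41) is impossible.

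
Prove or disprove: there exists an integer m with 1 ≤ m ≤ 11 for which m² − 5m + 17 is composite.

The values for m = 1, 2, …, 11 are 13, 11, 11, 13, 17, 23, 31, 41, 53, 67, 83, and each of these is prime.
So no value in the range makes the expression composite.

There is no such integer m in that range.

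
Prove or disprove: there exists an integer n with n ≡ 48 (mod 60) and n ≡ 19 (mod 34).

No such integer exists.

gcd(60, 34) = 2. If n ≡ 48 (mod 60) and n ≡ 19 (mod 34), then n ≡ 48 (mod 2) and n ≡ 19 (mod 2).
These are incompatible: 48 − 19 = 29 is not divisible by 2.
Therefore no such n exists.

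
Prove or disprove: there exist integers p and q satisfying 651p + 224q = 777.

p = 27, q = -75

Since gcd(651, 224) = 7 and 777 = 7·111, Bézout's identity guarantees a solution.
Dividing through by 7 reduces the equation to 93p + 32q = 111.
Run the Euclidean algorithm on 93 and 32: 93 = 2·32 + 29, 32 = 1·29 + 3, 29 = 9·3 + 2, 3 = 1·2 + 1, 2 = 2·1 + 0.
Working back up the chain: 1 = 3 − 1·2 = 3 − (29 − 9·3) = −29 + 10·3 = −29 + 10·(32 − 1·29) = 10·32 − 11·29 = 10·32 − 11·(93 − 2·32) = −11·93 + 32·32. So 93·(-11) + 32·32 = 1.
Scaling by 111 gives the particular solution (p, q) = (-1221, 3552).
Adding 39·32 to p and subtracting 39·93 from q gives the tidier solution (27, -75).
Check: 651·27 + 224·(-75) = 17577 − 16800 = 777. ✓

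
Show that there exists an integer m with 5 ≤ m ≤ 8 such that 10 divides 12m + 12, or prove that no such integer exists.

No, no such integer m in that range exists.

The values of 12m + 12 for m = 5, 6, 7, 8 are 72, 84, 96, 108; reduced mod 10 these are 2, 4, 6, 8.
None is 0, so 10 never divides 12m + 12 on this range.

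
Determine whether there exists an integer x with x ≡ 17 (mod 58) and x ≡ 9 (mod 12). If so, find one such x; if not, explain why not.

Here gcd(58, 12) = 2, and both 17 and 9 leave remainder 1 mod 2, so the system is consistent.
Step through x = 17, 17 + 58, 17 + 2·58, …: the values 17, 75, 133, 191, 249 reduce mod 12 to 5, 3, 1, 11, 9. The value 249 hits 9.
Verify: 249 = 4·58 + 17 and 249 = 20·12 + 9. ✓

x = 249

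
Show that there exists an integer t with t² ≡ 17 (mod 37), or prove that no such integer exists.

No such integer exists.

37 is prime, so by Euler's criterion 17 is a square mod 37 iff 17^((37−1)/2) = 17^18 ≡ 1 (mod 37).
Repeated squaring mod 37: 17^2 = 289 ≡ 30; 17^4 ≡ 30² = 900 ≡ 12; 17^8 ≡ 12² = 144 ≡ 33; 17^16 ≡ 33² = 1089 ≡ 16.
Since 18 = 16 + 2, 17^18 ≡ 16 · 30; multiplying out mod 37: 16·30 = 480 ≡ 36. Thus 17^18 ≡ 36 ≡ −1 (mod 37).
The value −1 means 17 is a non-residue modulo 37, so t² ≡ 17 (mod 37) is impossible.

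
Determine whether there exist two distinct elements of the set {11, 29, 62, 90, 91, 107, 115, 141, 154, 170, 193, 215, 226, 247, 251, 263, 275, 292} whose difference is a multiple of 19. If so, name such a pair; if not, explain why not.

Residues mod 19: 11↦11, 29↦10, 62↦5, 90↦14, 91↦15, 107↦12, 115↦1, 141↦8, 154↦2, 170↦18, 193↦3, 215↦6, 226↦17, 247↦0, 251↦4, 263↦16, 275↦9, 292↦7.
No residue repeats among the 18 elements, so no pair has difference ≡ 0 (mod 19).

No, no such pair exists.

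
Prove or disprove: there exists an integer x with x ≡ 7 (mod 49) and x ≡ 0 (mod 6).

gcd(49, 6) = 1, so the Chinese Remainder Theorem guarantees exactly one residue class mod 294 satisfying both.
Write x = 7 + 49t and require 7 + 49t ≡ 0 (mod 6), i.e. 49t ≡ 5 (mod 6).
49 ≡ 1 (mod 6), so this reads 1t ≡ 5 (mod 6). So t ≡ 5 (mod 6).
Taking t = 5 gives x = 7 + 49·5 = 252.
Indeed 252 ≡ 7 (mod 49) and 252 ≡ 0 (mod 6).

x = 252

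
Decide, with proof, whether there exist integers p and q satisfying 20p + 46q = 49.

Both 20 and 46 are divisible by gcd(20, 46) = 2, hence so is any combination 20p + 46q.
However 49 leaves remainder 1 on division by 2.
So the equation is unsolvable over ℤ.

No, no such integers exist.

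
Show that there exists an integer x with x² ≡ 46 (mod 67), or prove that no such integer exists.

Apply Euler's criterion with the prime 67: 46 is a quadratic residue iff 46^33 ≡ 1 (mod 67), and a non-residue iff it is ≡ −1.
Repeated squaring mod 67: 46^2 = 2116 ≡ 39; 46^4 ≡ 39² = 1521 ≡ 47; 46^8 ≡ 47² = 2209 ≡ 65; 46^16 ≡ 65² = 4225 ≡ 4; 46^32 ≡ 4² = 16 ≡ 16.
Since 33 = 32 + 1, 46^33 ≡ 16 · 46; multiplying out mod 67: 16·46 = 736 ≡ 66. Thus 46^33 ≡ 66 ≡ −1 (mod 67).
The value −1 means 46 is a non-residue modulo 67, so x² ≡ 46 (mod 67) is impossible.

No such integer exists.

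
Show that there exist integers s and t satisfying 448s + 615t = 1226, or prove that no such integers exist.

s = 302, t = -218

Since gcd(448, 615) = 1, every integer is an integer combination of 448 and 615.
Euclidean algorithm: 615 = 1·448 + 167, 448 = 2·167 + 114, 167 = 1·114 + 53, 114 = 2·53 + 8, 53 = 6·8 + 5, 8 = 1·5 + 3, 5 = 1·3 + 2, 3 = 1·2 + 1, 2 = 2·1 + 0.
Back-substituting, 1 = 3 − 1·2 = 3 − (5 − 1·3) = −5 + 2·3 = −5 + 2·(8 − 1·5) = 2·8 − 3·5 = 2·8 − 3·(53 − 6·8) = −3·53 + 20·8 = −3·53 + 20·(114 − 2·53) = 20·114 − 43·53 = 20·114 − 43·(167 − 1·114) = −43·167 + 63·114 = −43·167 + 63·(448 − 2·167) = 63·448 − 169·167 = 63·448 − 169·(615 − 1·448) = −169·615 + 232·448; that is, 448·232 + 615·(-169) = 1.
Multiplying through by 1226: s = 232·1226 = 284432, t = (-169)·1226 = -207194 is a solution.
Shifting by a multiple of (615, −448) keeps it a solution: s = 284432 − 462·615 = 302, t = -207194 + 462·448 = -218.
Check: 448·302 + 615·(-218) = 135296 − 134070 = 1226. ✓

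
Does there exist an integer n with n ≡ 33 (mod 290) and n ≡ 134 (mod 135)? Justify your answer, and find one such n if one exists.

Reduce both congruences modulo 5, which divides 290 and 135: they say n ≡ 33 (mod 5) and n ≡ 134 (mod 5).
These are incompatible: 33 − 134 = -101 is not divisible by 5.
Therefore no such n exists.

No such integer exists.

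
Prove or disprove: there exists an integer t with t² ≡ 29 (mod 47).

47 is prime, so by Euler's criterion 29 is a square mod 47 iff 29^((47−1)/2) = 29^23 ≡ 1 (mod 47).
Squaring successively (mod 47): 29^2 = 841 ≡ 42; 29^4 ≡ 42² = 1764 ≡ 25; 29^8 ≡ 25² = 625 ≡ 14; 29^16 ≡ 14² = 196 ≡ 8.
Since 23 = 16 + 4 + 2 + 1, 29^23 ≡ 8 · 25 · 42 · 29; multiplying out mod 47: 8·25 = 200 ≡ 12, then 12·42 = 504 ≡ 34, then 34·29 = 986 ≡ 46. Thus 29^23 ≡ 46 ≡ −1 (mod 47).
The value −1 means 29 is a non-residue modulo 47, so t² ≡ 29 (mod 47) is impossible.

No, no such integer exists.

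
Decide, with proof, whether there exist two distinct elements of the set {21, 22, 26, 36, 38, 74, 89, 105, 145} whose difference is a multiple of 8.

The pair (22, 38) works.

22 mod 8 = 6 and 38 mod 8 = 6, so 38 − 22 = 16 = 2·8.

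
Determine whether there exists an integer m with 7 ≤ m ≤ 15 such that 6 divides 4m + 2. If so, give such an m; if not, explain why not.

m = 7

At m = 7 we get 4·7 + 2 = 30, and 30 = 6·5.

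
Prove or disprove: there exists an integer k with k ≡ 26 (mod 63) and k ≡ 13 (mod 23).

Since 63 and 23 share no common factor, CRT says the pair of congruences has a solution (unique mod 1449).
Any solution of the first congruence is k = 26 + 63t; substituting into the second, 63t ≡ 13 − 26 ≡ 10 (mod 23).
63 ≡ 17 (mod 23), so this reads 17t ≡ 10 (mod 23). Invert 17 mod 23 by the Euclidean algorithm: 23 = 1·17 + 6, 17 = 2·6 + 5, 6 = 1·5 + 1, 5 = 5·1 + 0; back-substituting, 1 = 6 − 1·5 = 6 − (17 − 2·6) = −17 + 3·6 = −17 + 3·(23 − 1·17) = 3·23 − 4·17. Hence 17·(-4) ≡ 1, so 17⁻¹ ≡ -4 ≡ 19 (mod 23).
Therefore t ≡ 19·10 = 190 ≡ 6 (mod 23).
Taking t = 6 gives k = 26 + 63·6 = 404.
Verify: 404 = 6·63 + 26 and 404 = 17·23 + 13. ✓

k = 404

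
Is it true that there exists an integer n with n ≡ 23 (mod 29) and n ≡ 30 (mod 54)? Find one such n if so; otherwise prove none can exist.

Since 29 and 54 share no common factor, CRT says the pair of congruences has a solution (unique mod 1566).
Write n = 23 + 29t and require 23 + 29t ≡ 30 (mod 54), i.e. 29t ≡ 7 (mod 54).
Invert 29 mod 54 by the Euclidean algorithm: 54 = 1·29 + 25, 29 = 1·25 + 4, 25 = 6·4 + 1, 4 = 4·1 + 0; back-substituting, 1 = 25 − 6·4 = 25 − 6·(29 − 1·25) = −6·29 + 7·25 = −6·29 + 7·(54 − 1·29) = 7·54 − 13·29. Hence 29·(-13) ≡ 1, so 29⁻¹ ≡ -13 ≡ 41 (mod 54).
Therefore t ≡ 41·7 = 287 ≡ 17 (mod 54).
Taking t = 17 gives n = 23 + 29·17 = 516.
Check: 516 mod 29 = 23, 516 mod 54 = 30. ✓

n = 516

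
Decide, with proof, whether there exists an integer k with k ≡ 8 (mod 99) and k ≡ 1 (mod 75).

No, no such integer exists.

Reduce both congruences modulo 3, which divides 99 and 75: they say k ≡ 8 (mod 3) and k ≡ 1 (mod 3).
But 8 mod 3 = 2 while 1 mod 3 = 1, a contradiction.
Hence the system has no solution.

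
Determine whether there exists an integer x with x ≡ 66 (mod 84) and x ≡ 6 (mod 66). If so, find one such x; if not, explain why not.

The moduli are not coprime: gcd(84, 66) = 6. Compatibility requires 6 ∣ (6 − 66) = -60, which holds, so solutions exist.
List candidates x ≡ 66 (mod 84): 66, 150, 234, 318, 402. Modulo 66 these are 0, 18, 36, 54, 6; 402 gives 6 as required.
Check: 402 mod 84 = 66, 402 mod 66 = 6. ✓

x = 402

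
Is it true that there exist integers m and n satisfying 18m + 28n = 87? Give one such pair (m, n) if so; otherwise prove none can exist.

No such integers exist.

Both 18 and 28 are divisible by gcd(18, 28) = 2, hence so is any combination 18m + 28n.
However 87 leaves remainder 1 on division by 2.
So the equation is unsolvable over ℤ.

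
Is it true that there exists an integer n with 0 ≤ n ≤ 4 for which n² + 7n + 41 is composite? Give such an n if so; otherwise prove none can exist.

At n = 4: 4² + 7·4 + 41 = 85 = 5·17, which is composite.

n = 4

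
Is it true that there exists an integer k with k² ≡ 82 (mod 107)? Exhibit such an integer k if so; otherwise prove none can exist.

No such integer exists.

Apply Euler's criterion with the prime 107: 82 is a quadratic residue iff 82^53 ≡ 1 (mod 107), and a non-residue iff it is ≡ −1.
Repeated squaring mod 107: 82^2 = 6724 ≡ 90; 82^4 ≡ 90² = 8100 ≡ 75; 82^8 ≡ 75² = 5625 ≡ 61; 82^16 ≡ 61² = 3721 ≡ 83; 82^32 ≡ 83² = 6889 ≡ 41.
Since 53 = 32 + 16 + 4 + 1, 82^53 ≡ 41 · 83 · 75 · 82; multiplying out mod 107: 41·83 = 3403 ≡ 86, then 86·75 = 6450 ≡ 30, then 30·82 = 2460 ≡ 106. Thus 82^53 ≡ 106 ≡ −1 (mod 107).
By Euler's criterion 82 is a quadratic non-residue mod 107: no k satisfies k² ≡ 82 (mod 107).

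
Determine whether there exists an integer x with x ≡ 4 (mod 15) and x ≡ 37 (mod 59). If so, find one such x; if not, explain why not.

x = 214

The moduli 15 and 59 are coprime, so by the Chinese Remainder Theorem a unique solution modulo 885 exists.
Write x = 4 + 15t and require 4 + 15t ≡ 37 (mod 59), i.e. 15t ≡ 33 (mod 59).
Since 15·4 = 60 = 1·59 + 1, the inverse of 15 mod 59 is 4.
Therefore t ≡ 4·33 = 132 ≡ 14 (mod 59).
With t = 14: x = 4 + 15·14 = 214.
Verify: 214 = 14·15 + 4 and 214 = 3·59 + 37. ✓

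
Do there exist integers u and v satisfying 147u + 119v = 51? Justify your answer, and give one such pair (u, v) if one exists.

There are no such integers.

Any value of 147u + 119v is a multiple of gcd(147, 119) = 7.
But 51 is not a multiple of 7 (it leaves remainder 2).
So the equation is unsolvable over ℤ.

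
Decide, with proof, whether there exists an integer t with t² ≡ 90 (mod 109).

109 is prime, so by Euler's criterion 90 is a square mod 109 iff 90^((109−1)/2) = 90^54 ≡ 1 (mod 109).
Squaring successively (mod 109): 90^2 = 8100 ≡ 34; 90^4 ≡ 34² = 1156 ≡ 66; 90^8 ≡ 66² = 4356 ≡ 105; 90^16 ≡ 105² = 11025 ≡ 16; 90^32 ≡ 16² = 256 ≡ 38.
Since 54 = 32 + 16 + 4 + 2, 90^54 ≡ 38 · 16 · 66 · 34; multiplying out mod 109: 38·16 = 608 ≡ 63, then 63·66 = 4158 ≡ 16, then 16·34 = 544 ≡ 108. Thus 90^54 ≡ 108 ≡ −1 (mod 109).
By Euler's criterion 90 is a quadratic non-residue mod 109: no t satisfies t² ≡ 90 (mod 109).

There is no such integer.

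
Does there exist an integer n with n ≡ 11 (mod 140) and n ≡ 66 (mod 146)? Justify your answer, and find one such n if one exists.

There is no such integer.

Both moduli are multiples of 2 = gcd(140, 146), so any solution would satisfy n ≡ 11 and n ≡ 66 modulo 2 simultaneously.
However 11 ≡ 1 and 66 ≡ 0 (mod 2), and 1 ≠ 0.
So no integer satisfies both congruences.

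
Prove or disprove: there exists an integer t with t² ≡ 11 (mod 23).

There is no such integer.

23 is prime, so by Euler's criterion 11 is a square mod 23 iff 11^((23−1)/2) = 11^11 ≡ 1 (mod 23).
Squaring successively (mod 23): 11^2 = 121 ≡ 6; 11^4 ≡ 6² = 36 ≡ 13; 11^8 ≡ 13² = 169 ≡ 8.
Since 11 = 8 + 2 + 1, 11^11 ≡ 8 · 6 · 11; multiplying out mod 23: 8·6 = 48 ≡ 2, then 2·11 = 22 ≡ 22. Thus 11^11 ≡ 22 ≡ −1 (mod 23).
The value −1 means 11 is a non-residue modulo 23, so t² ≡ 11 (mod 23) is impossible.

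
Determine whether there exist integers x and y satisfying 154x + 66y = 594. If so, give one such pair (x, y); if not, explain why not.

x = 0, y = 9

Every value of 154x + 66y is a multiple of gcd(154, 66) = 22; since 22 ∣ 594, solutions exist.
Dividing through by 22 reduces the equation to 7x + 3y = 27.
Euclidean algorithm: 7 = 2·3 + 1, 3 = 3·1 + 0.
Unwinding: 1 = 7 − 2·3, i.e. 7·1 + 3·(-2) = 1.
Scaling by 27 gives the particular solution (x, y) = (27, -54).
Subtracting 9·3 from x and adding 9·7 to y gives the tidier solution (0, 9).
Check: 154·0 + 66·9 = 0 + 594 = 594. ✓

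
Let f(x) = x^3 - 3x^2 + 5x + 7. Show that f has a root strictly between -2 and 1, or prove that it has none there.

Such a root exists.

f(-2) = -23 and f(1) = 10, which have opposite signs.
As a polynomial, f is continuous on every closed interval.
By the Intermediate Value Theorem, f takes the value 0 somewhere in the open interval.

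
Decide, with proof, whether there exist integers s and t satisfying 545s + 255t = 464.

There are no such integers.

Any value of 545s + 255t is a multiple of gcd(545, 255) = 5.
However 464 leaves remainder 4 on division by 5.
So the equation is unsolvable over ℤ.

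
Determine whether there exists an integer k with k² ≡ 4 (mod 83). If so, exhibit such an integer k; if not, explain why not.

Take k = 2. Then 2² = 4, and since 0 ≤ 4 < 83 this is already reduced: 2² ≡ 4 (mod 83).

k = 2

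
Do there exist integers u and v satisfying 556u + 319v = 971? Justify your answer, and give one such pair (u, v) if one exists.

u = 171, v = -295

556 and 319 are coprime, so 556u + 319v ranges over all of ℤ.
Euclidean algorithm: 556 = 1·319 + 237, 319 = 1·237 + 82, 237 = 2·82 + 73, 82 = 1·73 + 9, 73 = 8·9 + 1, 9 = 9·1 + 0.
Unwinding: 1 = 73 − 8·9 = 73 − 8·(82 − 1·73) = −8·82 + 9·73 = −8·82 + 9·(237 − 2·82) = 9·237 − 26·82 = 9·237 − 26·(319 − 1·237) = −26·319 + 35·237 = −26·319 + 35·(556 − 1·319) = 35·556 − 61·319, i.e. 556·35 + 319·(-61) = 1.
Scaling by 971 gives the particular solution (u, v) = (33985, -59231).
The general solution is u = 33985 + 319k, v = -59231 − 556k; taking k = -106 gives the smaller pair u = 171, v = -295.
Indeed 556·171 + 319·(-295) = 95076 − 94105 = 971.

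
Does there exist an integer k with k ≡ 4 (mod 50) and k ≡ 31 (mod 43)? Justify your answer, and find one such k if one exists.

k = 504

Since 50 and 43 share no common factor, CRT says the pair of congruences has a solution (unique mod 2150).
Any solution of the first congruence is k = 4 + 50t; substituting into the second, 50t ≡ 31 − 4 ≡ 27 (mod 43).
50 ≡ 7 (mod 43), so this reads 7t ≡ 27 (mod 43). Invert 7 mod 43 by the Euclidean algorithm: 43 = 6·7 + 1, 7 = 7·1 + 0; back-substituting, 1 = 43 − 6·7. Hence 7·(-6) ≡ 1, so 7⁻¹ ≡ -6 ≡ 37 (mod 43).
Multiplying by 37: t ≡ 37·27 = 999 ≡ 10 (mod 43).
With t = 10: k = 4 + 50·10 = 504.
Indeed 504 ≡ 4 (mod 50) and 504 ≡ 31 (mod 43).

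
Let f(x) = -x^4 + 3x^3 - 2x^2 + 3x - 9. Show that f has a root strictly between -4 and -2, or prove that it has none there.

No.

f(-4) = -501 and f(-2) = -63, both negative, so a sign-change argument is unavailable; we show f keeps this sign on the whole interval.
Shift to the endpoint -2: with x = -2 − u (0 < u < 2), one computes f(-2 − u) = -u^4 - 11u^3 - 44u^2 - 79u - 63.
All 5 nonzero coefficients of this polynomial in u are negative; hence for u > 0 the value is a sum of negative terms (the constant -63 among them).
So f is strictly negative on (-4, -2); no root exists in the interval.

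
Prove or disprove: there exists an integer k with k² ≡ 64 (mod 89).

k = 81 works: 81² = 6561, and 6561 − 64 = 6497 = 73·89.

k = 81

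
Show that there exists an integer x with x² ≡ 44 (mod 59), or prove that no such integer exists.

No such integer exists.

Apply Euler's criterion with the prime 59: 44 is a quadratic residue iff 44^29 ≡ 1 (mod 59), and a non-residue iff it is ≡ −1.
Repeated squaring mod 59: 44^2 = 1936 ≡ 48; 44^4 ≡ 48² = 2304 ≡ 3; 44^8 ≡ 3² = 9 ≡ 9; 44^16 ≡ 9² = 81 ≡ 22.
Since 29 = 16 + 8 + 4 + 1, 44^29 ≡ 22 · 9 · 3 · 44; multiplying out mod 59: 22·9 = 198 ≡ 21, then 21·3 = 63 ≡ 4, then 4·44 = 176 ≡ 58. Thus 44^29 ≡ 58 ≡ −1 (mod 59).
The value −1 means 44 is a non-residue modulo 59, so x² ≡ 44 (mod 59) is impossible.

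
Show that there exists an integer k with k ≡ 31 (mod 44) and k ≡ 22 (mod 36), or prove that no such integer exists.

There is no such integer.

Reduce both congruences modulo 4, which divides 44 and 36: they say k ≡ 31 (mod 4) and k ≡ 22 (mod 4).
These are incompatible: 31 − 22 = 9 is not divisible by 4.
Hence the system has no solution.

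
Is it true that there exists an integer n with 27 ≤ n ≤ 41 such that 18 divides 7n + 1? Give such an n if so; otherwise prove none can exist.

n = 41

For n = 27, 28, …, 40 the values 190, 197, 204, 211, 218, 225, 232, 239, 246, 253, 260, 267, 274, 281 are not multiples of 18. At n = 41 we get 7·41 + 1 = 288, and 288 = 18·16.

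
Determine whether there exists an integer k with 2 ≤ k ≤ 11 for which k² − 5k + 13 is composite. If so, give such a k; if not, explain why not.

k = 7

At k = 7: 7² − 5·7 + 13 = 27 = 3·9, which is composite.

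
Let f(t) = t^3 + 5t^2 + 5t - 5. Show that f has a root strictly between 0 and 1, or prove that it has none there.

Yes, f has a root in the interval.

f(0) = -5 and f(1) = 6, which have opposite signs.
As a polynomial, f is continuous on every closed interval.
By the Intermediate Value Theorem f must vanish at some point of (0, 1).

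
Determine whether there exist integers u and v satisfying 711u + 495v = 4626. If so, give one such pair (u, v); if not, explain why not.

Every value of 711u + 495v is a multiple of gcd(711, 495) = 9; since 9 ∣ 4626, solutions exist.
Dividing through by 9 reduces the equation to 79u + 55v = 514.
Euclidean algorithm: 79 = 1·55 + 24, 55 = 2·24 + 7, 24 = 3·7 + 3, 7 = 2·3 + 1, 3 = 3·1 + 0.
Unwinding: 1 = 7 − 2·3 = 7 − 2·(24 − 3·7) = −2·24 + 7·7 = −2·24 + 7·(55 − 2·24) = 7·55 − 16·24 = 7·55 − 16·(79 − 1·55) = −16·79 + 23·55, i.e. 79·(-16) + 55·23 = 1.
Scaling by 514 gives the particular solution (u, v) = (-8224, 11822).
Adding 150·55 to u and subtracting 150·79 from v gives the tidier solution (26, -28).
Indeed 711·26 + 495·(-28) = 18486 − 13860 = 4626.

u = 26, v = -28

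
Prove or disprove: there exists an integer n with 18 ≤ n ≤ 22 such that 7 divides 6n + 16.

At n = 18, 6·18 + 16 = 124 ≡ 5 (mod 7), and each step in n adds 6, giving residues 5, 4, 3, 2, 1 for n = 18, 19, …, 22.
Since 0 is absent from this list, 7 ∤ 6n + 16 for every n with 18 ≤ n ≤ 22.

No such integer n in that range exists.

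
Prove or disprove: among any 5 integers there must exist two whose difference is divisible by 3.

True.

Each integer lies in one of the 3 residue classes modulo 3.
Since 5 > 3, two of the 5 integers must share a residue class by the pigeonhole principle; call them a and b.
Equal remainders mean a − b ≡ 0 (mod 3), so 3 divides their difference.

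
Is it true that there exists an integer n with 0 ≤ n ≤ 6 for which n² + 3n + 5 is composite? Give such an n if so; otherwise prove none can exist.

At n = 4: 4² + 3·4 + 5 = 33 = 3·11, which is composite.

n = 4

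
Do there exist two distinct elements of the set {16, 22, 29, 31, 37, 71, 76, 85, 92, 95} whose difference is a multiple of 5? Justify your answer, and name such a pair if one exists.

The pair (16, 31) works.

Both 16 and 31 leave remainder 1 on division by 5; their difference 15 = 3·5 is a multiple of 5.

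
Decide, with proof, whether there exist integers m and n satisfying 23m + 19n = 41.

Since gcd(23, 19) = 1, every integer is an integer combination of 23 and 19.
Euclidean algorithm: 23 = 1·19 + 4, 19 = 4·4 + 3, 4 = 1·3 + 1, 3 = 3·1 + 0.
Unwinding: 1 = 4 − 1·3 = 4 − (19 − 4·4) = −19 + 5·4 = −19 + 5·(23 − 1·19) = 5·23 − 6·19, i.e. 23·5 + 19·(-6) = 1.
Multiplying through by 41: m = 5·41 = 205, n = (-6)·41 = -246 is a solution.
Subtracting 10·19 from m and adding 10·23 to n gives the tidier solution (15, -16).
Indeed 23·15 + 19·(-16) = 345 − 304 = 41.

m = 15, n = -16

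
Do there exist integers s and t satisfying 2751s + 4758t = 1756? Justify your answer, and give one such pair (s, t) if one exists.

gcd(2751, 4758) = 3, so every integer of the form 2751s + 4758t is a multiple of 3.
However 1756 leaves remainder 1 on division by 3.
Therefore 2751s + 4758t = 1756 has no solution in integers.

No, no such integers exist.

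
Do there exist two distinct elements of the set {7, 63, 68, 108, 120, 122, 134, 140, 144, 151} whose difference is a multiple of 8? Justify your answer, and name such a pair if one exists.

7 and 63 are such a pair.

Both 7 and 63 leave remainder 7 on division by 8; their difference 56 = 7·8 is a multiple of 8.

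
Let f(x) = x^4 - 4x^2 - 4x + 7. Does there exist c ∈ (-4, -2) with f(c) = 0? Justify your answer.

No such root exists.

f(-4) = 215 and f(-2) = 15, both positive, so a sign-change argument is unavailable; we show f keeps this sign on the whole interval.
Substitute x = -2 − u, where 0 < u < 2 on the interval. Expanding, f(-2 − u) = u^4 + 8u^3 + 20u^2 + 20u + 15.
All 5 nonzero coefficients of this polynomial in u are positive; hence for u > 0 the value is a sum of positive terms (the constant 15 among them).
So f is strictly positive on (-4, -2); no root exists in the interval.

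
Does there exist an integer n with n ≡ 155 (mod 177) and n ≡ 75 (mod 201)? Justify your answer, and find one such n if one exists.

Reduce both congruences modulo 3, which divides 177 and 201: they say n ≡ 155 (mod 3) and n ≡ 75 (mod 3).
However 155 ≡ 2 and 75 ≡ 0 (mod 3), and 2 ≠ 0.
So no integer satisfies both congruences.

No, no such integer exists.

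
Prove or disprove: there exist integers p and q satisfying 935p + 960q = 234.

gcd(935, 960) = 5, so every integer of the form 935p + 960q is a multiple of 5.
But 234 = 5·46 + 4, so 5 ∤ 234.
Hence no integers p, q satisfy the equation.

No, no such integers exist.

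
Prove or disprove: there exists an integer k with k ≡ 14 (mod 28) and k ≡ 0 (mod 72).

No such integer exists.

Both moduli are multiples of 4 = gcd(28, 72), so any solution would satisfy k ≡ 14 and k ≡ 0 modulo 4 simultaneously.
But 14 mod 4 = 2 while 0 mod 4 = 0, a contradiction.
Hence the system has no solution.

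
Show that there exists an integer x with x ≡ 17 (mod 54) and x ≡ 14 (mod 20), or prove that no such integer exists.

Reduce both congruences modulo 2, which divides 54 and 20: they say x ≡ 17 (mod 2) and x ≡ 14 (mod 2).
But 17 mod 2 = 1 while 14 mod 2 = 0, a contradiction.
So no integer satisfies both congruences.

No, no such integer exists.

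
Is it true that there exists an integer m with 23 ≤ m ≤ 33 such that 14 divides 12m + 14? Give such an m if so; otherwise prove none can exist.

m = 28 works, since 12·28 + 14 = 350 = 25·14.

m = 28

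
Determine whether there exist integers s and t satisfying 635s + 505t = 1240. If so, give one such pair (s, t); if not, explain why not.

s = 95, t = -117

Since gcd(635, 505) = 5 and 1240 = 5·248, Bézout's identity guarantees a solution.
Dividing through by 5 reduces the equation to 127s + 101t = 248.
Run the Euclidean algorithm on 127 and 101: 127 = 1·101 + 26, 101 = 3·26 + 23, 26 = 1·23 + 3, 23 = 7·3 + 2, 3 = 1·2 + 1, 2 = 2·1 + 0.
Unwinding: 1 = 3 − 1·2 = 3 − (23 − 7·3) = −23 + 8·3 = −23 + 8·(26 − 1·23) = 8·26 − 9·23 = 8·26 − 9·(101 − 3·26) = −9·101 + 35·26 = −9·101 + 35·(127 − 1·101) = 35·127 − 44·101, i.e. 127·35 + 101·(-44) = 1.
Scaling by 248 gives the particular solution (s, t) = (8680, -10912).
The general solution is s = 8680 + 101k, t = -10912 − 127k; taking k = -85 gives the smaller pair s = 95, t = -117.
Indeed 635·95 + 505·(-117) = 60325 − 59085 = 1240.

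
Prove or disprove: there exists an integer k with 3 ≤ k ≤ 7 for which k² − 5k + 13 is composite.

k = 4

At k = 4: 4² − 5·4 + 13 = 9 = 3·3, which is composite.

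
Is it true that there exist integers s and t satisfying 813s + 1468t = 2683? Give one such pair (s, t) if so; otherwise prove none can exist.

Since gcd(813, 1468) = 1, every integer is an integer combination of 813 and 1468.
Euclidean algorithm: 1468 = 1·813 + 655, 813 = 1·655 + 158, 655 = 4·158 + 23, 158 = 6·23 + 20, 23 = 1·20 + 3, 20 = 6·3 + 2, 3 = 1·2 + 1, 2 = 2·1 + 0.
Working back up the chain: 1 = 3 − 1·2 = 3 − (20 − 6·3) = −20 + 7·3 = −20 + 7·(23 − 1·20) = 7·23 − 8·20 = 7·23 − 8·(158 − 6·23) = −8·158 + 55·23 = −8·158 + 55·(655 − 4·158) = 55·655 − 228·158 = 55·655 − 228·(813 − 1·655) = −228·813 + 283·655 = −228·813 + 283·(1468 − 1·813) = 283·1468 − 511·813. So 813·(-511) + 1468·283 = 1.
Multiplying through by 2683: s = (-511)·2683 = -1371013, t = 283·2683 = 759289 is a solution.
The general solution is s = -1371013 + 1468k, t = 759289 − 813k; taking k = 934 gives the smaller pair s = 99, t = -53.
Check: 813·99 + 1468·(-53) = 80487 − 77804 = 2683. ✓

s = 99, t = -53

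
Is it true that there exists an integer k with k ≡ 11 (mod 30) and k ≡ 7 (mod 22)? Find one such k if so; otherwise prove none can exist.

k = 161

The moduli are not coprime: gcd(30, 22) = 2. Compatibility requires 2 ∣ (7 − 11) = -4, which holds, so solutions exist.
List candidates k ≡ 11 (mod 30): 11, 41, 71, 101, 131, 161. Modulo 22 these are 11, 19, 5, 13, 21, 7; 161 gives 7 as required.
Indeed 161 ≡ 11 (mod 30) and 161 ≡ 7 (mod 22).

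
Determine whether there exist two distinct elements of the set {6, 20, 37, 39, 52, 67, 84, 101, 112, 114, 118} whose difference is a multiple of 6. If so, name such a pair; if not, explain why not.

6 and 84 are such a pair.

6 mod 6 = 0 and 84 mod 6 = 0, so 84 − 6 = 78 = 13·6.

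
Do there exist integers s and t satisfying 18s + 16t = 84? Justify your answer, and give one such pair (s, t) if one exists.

gcd(18, 16) = 2, and 2 divides 84, so integer solutions exist.
Dividing through by 2 reduces the equation to 9s + 8t = 42.
Run the Euclidean algorithm on 9 and 8: 9 = 1·8 + 1, 8 = 8·1 + 0.
Working back up the chain: 1 = 9 − 1·8. So 9·1 + 8·(-1) = 1.
Times 42: 9·42 + 8·(-42) = 42, so (42, -42) solves it.
Shifting by a multiple of (8, −9) keeps it a solution: s = 42 − 5·8 = 2, t = -42 + 5·9 = 3.
Indeed 18·2 + 16·3 = 36 + 48 = 84.

s = 2, t = 3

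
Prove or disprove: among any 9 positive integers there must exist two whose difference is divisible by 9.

No, the set {42, 43, 44, 45, 46, 47, 48, 49, 50} is a counterexample.

Take the 9 consecutive integers 42, 43, …, 50: their residues mod 9 are all distinct because 9 ≤ 9.
Any two of them differ by at most 8 < 9 and by at least 1, so no difference is a multiple of 9.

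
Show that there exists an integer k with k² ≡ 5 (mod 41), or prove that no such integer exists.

k = 13

Take k = 13. Then 13² = 169 = 4·41 + 5, so 13² ≡ 5 (mod 41).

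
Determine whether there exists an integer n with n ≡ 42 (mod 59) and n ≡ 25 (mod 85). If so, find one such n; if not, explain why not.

Since 59 and 85 share no common factor, CRT says the pair of congruences has a solution (unique mod 5015).
Any solution of the first congruence is n = 42 + 59t; substituting into the second, 59t ≡ 25 − 42 ≡ 68 (mod 85).
Since 59·49 = 2891 = 34·85 + 1, the inverse of 59 mod 85 is 49.
Multiplying by 49: t ≡ 49·68 = 3332 ≡ 17 (mod 85).
Taking t = 17 gives n = 42 + 59·17 = 1045.
Check: 1045 mod 59 = 42, 1045 mod 85 = 25. ✓

n = 1045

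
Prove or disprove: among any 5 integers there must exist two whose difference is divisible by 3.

True.

Each integer lies in one of the 3 residue classes modulo 3.
Since 5 > 3, two of the 5 integers must share a residue class by the pigeonhole principle; call them a and b.
Equal remainders mean a − b ≡ 0 (mod 3), so 3 divides their difference.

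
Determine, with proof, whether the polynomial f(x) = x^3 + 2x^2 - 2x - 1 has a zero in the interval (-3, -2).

Yes, f has a root in the interval.

f(-3) = -4 and f(-2) = 3, which have opposite signs.
f is continuous everywhere (it is a polynomial), in particular on [-3, -2].
By the Intermediate Value Theorem f must vanish at some point of (-3, -2).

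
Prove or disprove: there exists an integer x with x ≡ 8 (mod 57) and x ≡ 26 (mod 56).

The moduli 57 and 56 are coprime, so by the Chinese Remainder Theorem a unique solution modulo 3192 exists.
Write x = 8 + 57t and require 8 + 57t ≡ 26 (mod 56), i.e. 57t ≡ 18 (mod 56).
57 ≡ 1 (mod 56), so this reads 1t ≡ 18 (mod 56). So t ≡ 18 (mod 56).
With t = 18: x = 8 + 57·18 = 1034.
Check: 1034 mod 57 = 8, 1034 mod 56 = 26. ✓

x = 1034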